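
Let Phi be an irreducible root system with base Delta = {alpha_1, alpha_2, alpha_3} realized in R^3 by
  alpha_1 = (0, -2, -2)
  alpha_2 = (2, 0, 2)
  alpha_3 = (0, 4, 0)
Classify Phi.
C_3

Compute the Cartan integers a_ij = 2(alpha_i, alpha_j)/(alpha_j, alpha_j); the resulting 3x3 Cartan matrix is
[[2, -1, -1], [-1, 2, 0], [-2, 0, 2]].
The roots have two lengths (squared-length ratio 2:1); the short ones are alpha_{1,2}. The associated Dynkin diagram is a chain of 3 nodes with a double edge at one end; the terminal node there is the unique long simple root (C_3), so the type is C_3 (the algebra sp(6)).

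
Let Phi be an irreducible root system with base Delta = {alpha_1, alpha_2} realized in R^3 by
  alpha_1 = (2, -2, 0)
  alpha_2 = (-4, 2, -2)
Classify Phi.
G2

Compute the Cartan integers a_ij = 2(alpha_i, alpha_j)/(alpha_j, alpha_j); the resulting 2x2 Cartan matrix is
[[2, -1], [-3, 2]].
The roots have two lengths (squared-length ratio 3:1); the short ones are alpha_{1}. The associated Dynkin diagram is two nodes joined by a triple edge (G_2), so the type is G_2.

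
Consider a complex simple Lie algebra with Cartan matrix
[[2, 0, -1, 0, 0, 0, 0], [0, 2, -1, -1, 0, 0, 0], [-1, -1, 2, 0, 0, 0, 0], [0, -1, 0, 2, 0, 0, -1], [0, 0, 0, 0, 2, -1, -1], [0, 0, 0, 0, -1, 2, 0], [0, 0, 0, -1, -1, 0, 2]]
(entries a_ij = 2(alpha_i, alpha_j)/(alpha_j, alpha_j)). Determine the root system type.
The matrix has rank 7 with 2's on the diagonal. Reading the off-diagonal entries as Dynkin edges (a single edge where a_ij = a_ji = -1; a double or triple edge where a_ij * a_ji = 2 or 3), the diagram is a chain of 7 nodes with single edges (A_7). One simple-root ordering that puts it in standard form is (alpha_1, alpha_3, alpha_2, alpha_4, alpha_7, alpha_5, alpha_6). So the algebra is type A_7, i.e. sl(8).

type A_7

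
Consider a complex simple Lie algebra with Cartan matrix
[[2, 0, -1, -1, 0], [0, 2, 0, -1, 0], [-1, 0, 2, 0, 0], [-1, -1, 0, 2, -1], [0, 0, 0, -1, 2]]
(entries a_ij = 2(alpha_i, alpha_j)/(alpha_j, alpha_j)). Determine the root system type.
The matrix has rank 5 with 2's on the diagonal. Reading the off-diagonal entries as Dynkin edges (a single edge where a_ij = a_ji = -1; a double or triple edge where a_ij * a_ji = 2 or 3), the diagram is a chain of 3 nodes with a fork of two nodes at one end (D_5). One simple-root ordering that puts it in standard form is (alpha_3, alpha_1, alpha_4, alpha_5, alpha_2). So the algebra is type D_5, i.e. so(10).

D5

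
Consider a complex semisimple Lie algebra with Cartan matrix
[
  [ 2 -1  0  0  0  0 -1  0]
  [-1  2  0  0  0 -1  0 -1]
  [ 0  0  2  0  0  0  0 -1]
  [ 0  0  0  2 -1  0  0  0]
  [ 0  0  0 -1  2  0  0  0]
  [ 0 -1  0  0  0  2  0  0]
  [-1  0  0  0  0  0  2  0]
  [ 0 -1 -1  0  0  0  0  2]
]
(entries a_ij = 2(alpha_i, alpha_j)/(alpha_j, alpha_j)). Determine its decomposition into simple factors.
A2 + E6

The diagram associated to this matrix has two connected components: the simple roots {alpha_4, alpha_5} form a chain of 2 nodes with single edges (A_2), and {alpha_1, alpha_2, alpha_3, alpha_6, alpha_7, alpha_8} form a chain of 5 nodes with one extra node attached to the third node from one end (E_6). A semisimple Lie algebra decomposes uniquely as the direct sum of simple ideals, one per connected component of its Dynkin diagram, so g ≅ A_2 ⊕ E_6 (dimension 8 + 78 = 86).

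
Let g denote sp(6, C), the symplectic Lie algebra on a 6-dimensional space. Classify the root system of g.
type C_3

This is sp(6), which has dimension 6(6+1)/2 = 21 and rank 6/2 = 3. In the classification of classical Lie algebras, the symplectic algebra sp(2n) has type C_n; here n = 3, so the Dynkin diagram is a chain of 3 nodes with a double edge at one end; the terminal node there is the unique long simple root (C_3). Hence the type is C_3.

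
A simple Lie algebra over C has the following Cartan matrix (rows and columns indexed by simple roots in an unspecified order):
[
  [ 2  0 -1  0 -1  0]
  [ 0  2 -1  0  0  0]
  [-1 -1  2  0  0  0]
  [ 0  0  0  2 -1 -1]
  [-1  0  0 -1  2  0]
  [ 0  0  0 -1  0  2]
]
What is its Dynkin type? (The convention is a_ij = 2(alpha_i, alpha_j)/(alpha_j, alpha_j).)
type A_6

The matrix has rank 6 with 2's on the diagonal. Reading the off-diagonal entries as Dynkin edges (a single edge where a_ij = a_ji = -1; a double or triple edge where a_ij * a_ji = 2 or 3), the diagram is a chain of 6 nodes with single edges (A_6). One simple-root ordering that puts it in standard form is (alpha_2, alpha_3, alpha_1, alpha_5, alpha_4, alpha_6). So the algebra is type A_6, i.e. sl(7).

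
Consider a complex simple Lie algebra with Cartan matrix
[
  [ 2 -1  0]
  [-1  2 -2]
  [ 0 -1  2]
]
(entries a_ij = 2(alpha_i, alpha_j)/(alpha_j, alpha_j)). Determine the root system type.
The matrix has rank 3 with 2's on the diagonal. Reading the off-diagonal entries as Dynkin edges (a single edge where a_ij = a_ji = -1; a double or triple edge where a_ij * a_ji = 2 or 3), the diagram is a chain of 3 nodes with a double edge at one end; the terminal node there is the unique short simple root (B_3). One simple-root ordering that puts it in standard form is (alpha_1, alpha_2, alpha_3). So the algebra is type B_3, i.e. so(7).

B3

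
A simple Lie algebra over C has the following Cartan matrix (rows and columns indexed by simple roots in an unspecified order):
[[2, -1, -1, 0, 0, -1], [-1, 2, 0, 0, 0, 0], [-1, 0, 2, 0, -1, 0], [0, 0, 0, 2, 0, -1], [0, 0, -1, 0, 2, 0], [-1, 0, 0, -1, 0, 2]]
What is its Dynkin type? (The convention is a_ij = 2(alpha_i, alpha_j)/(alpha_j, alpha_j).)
E6

The matrix has rank 6 with 2's on the diagonal. Reading the off-diagonal entries as Dynkin edges (a single edge where a_ij = a_ji = -1; a double or triple edge where a_ij * a_ji = 2 or 3), the diagram is a chain of 5 nodes with one extra node attached to the third node from one end (E_6). One simple-root ordering that puts it in standard form is (alpha_5, alpha_2, alpha_3, alpha_1, alpha_6, alpha_4). So the algebra is type E_6.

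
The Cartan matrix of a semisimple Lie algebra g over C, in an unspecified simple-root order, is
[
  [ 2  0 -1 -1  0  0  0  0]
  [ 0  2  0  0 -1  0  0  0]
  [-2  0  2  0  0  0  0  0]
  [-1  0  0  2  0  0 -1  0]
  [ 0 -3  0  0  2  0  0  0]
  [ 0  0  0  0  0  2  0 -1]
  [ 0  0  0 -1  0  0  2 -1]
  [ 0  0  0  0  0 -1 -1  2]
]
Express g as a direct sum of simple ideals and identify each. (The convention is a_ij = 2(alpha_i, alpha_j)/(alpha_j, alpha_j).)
The diagram associated to this matrix has two connected components: the simple roots {alpha_1, alpha_3, alpha_4, alpha_6, alpha_7, alpha_8} form a chain of 6 nodes with a double edge at one end; the terminal node there is the unique long simple root (C_6), and {alpha_2, alpha_5} form two nodes joined by a triple edge (G_2). A semisimple Lie algebra decomposes uniquely as the direct sum of simple ideals, one per connected component of its Dynkin diagram, so g ≅ C_6 ⊕ G_2 (dimension 78 + 14 = 92).

C_6 (sp(12)) + G_2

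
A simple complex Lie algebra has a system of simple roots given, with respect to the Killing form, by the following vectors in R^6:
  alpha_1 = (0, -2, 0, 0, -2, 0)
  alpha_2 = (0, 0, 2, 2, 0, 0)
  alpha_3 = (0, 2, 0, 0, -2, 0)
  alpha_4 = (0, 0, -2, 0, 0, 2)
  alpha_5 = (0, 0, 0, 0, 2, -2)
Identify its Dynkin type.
Compute the Cartan integers a_ij = 2(alpha_i, alpha_j)/(alpha_j, alpha_j); the resulting 5x5 Cartan matrix is
[[2, 0, 0, 0, -1], [0, 2, 0, -1, 0], [0, 0, 2, 0, -1], [0, -1, 0, 2, -1], [-1, 0, -1, -1, 2]].
All simple roots have the same length, so the diagram is simply laced. The associated Dynkin diagram is a chain of 3 nodes with a fork of two nodes at one end (D_5), so the type is D_5 (the algebra so(10)).

type D_5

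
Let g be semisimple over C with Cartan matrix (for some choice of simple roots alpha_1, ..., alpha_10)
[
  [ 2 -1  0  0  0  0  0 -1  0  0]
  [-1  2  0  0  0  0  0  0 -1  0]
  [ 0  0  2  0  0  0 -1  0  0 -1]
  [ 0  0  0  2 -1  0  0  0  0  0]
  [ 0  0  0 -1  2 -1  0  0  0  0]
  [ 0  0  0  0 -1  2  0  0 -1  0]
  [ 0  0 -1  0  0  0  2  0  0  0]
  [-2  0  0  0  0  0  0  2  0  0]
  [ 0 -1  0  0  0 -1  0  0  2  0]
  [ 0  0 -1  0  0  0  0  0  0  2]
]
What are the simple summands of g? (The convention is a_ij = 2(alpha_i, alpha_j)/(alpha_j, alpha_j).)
A_3 (sl(4)) + C_7 (sp(14))

The diagram associated to this matrix has two connected components: the simple roots {alpha_3, alpha_7, alpha_10} form a chain of 3 nodes with single edges (A_3), and {alpha_1, alpha_2, alpha_4, alpha_5, alpha_6, alpha_8, alpha_9} form a chain of 7 nodes with a double edge at one end; the terminal node there is the unique long simple root (C_7). A semisimple Lie algebra decomposes uniquely as the direct sum of simple ideals, one per connected component of its Dynkin diagram, so g ≅ A_3 ⊕ C_7 (dimension 15 + 105 = 120).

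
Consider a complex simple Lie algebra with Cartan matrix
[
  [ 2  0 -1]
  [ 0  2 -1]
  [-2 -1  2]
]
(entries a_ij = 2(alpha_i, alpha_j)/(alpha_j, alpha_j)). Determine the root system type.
type B_3

The matrix has rank 3 with 2's on the diagonal. Reading the off-diagonal entries as Dynkin edges (a single edge where a_ij = a_ji = -1; a double or triple edge where a_ij * a_ji = 2 or 3), the diagram is a chain of 3 nodes with a double edge at one end; the terminal node there is the unique short simple root (B_3). One simple-root ordering that puts it in standard form is (alpha_2, alpha_3, alpha_1). So the algebra is type B_3, i.e. so(7).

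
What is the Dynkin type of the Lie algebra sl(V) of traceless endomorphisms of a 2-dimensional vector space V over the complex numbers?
A_1 (sl(2))

This is sl(2), which has dimension 2^2 - 1 = 3 and rank 2 - 1 = 1 (a Cartan subalgebra is the diagonal traceless matrices). In the classification of classical Lie algebras, the special linear algebra sl(n+1) has type A_n; here n = 1, so the Dynkin diagram is a chain of 1 nodes with single edges (A_1). Hence the type is A_1.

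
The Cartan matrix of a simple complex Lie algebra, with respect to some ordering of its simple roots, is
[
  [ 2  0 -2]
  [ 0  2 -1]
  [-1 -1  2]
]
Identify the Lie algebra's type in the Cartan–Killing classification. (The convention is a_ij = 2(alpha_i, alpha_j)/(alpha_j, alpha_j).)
The matrix has rank 3 with 2's on the diagonal. Reading the off-diagonal entries as Dynkin edges (a single edge where a_ij = a_ji = -1; a double or triple edge where a_ij * a_ji = 2 or 3), the diagram is a chain of 3 nodes with a double edge at one end; the terminal node there is the unique long simple root (C_3). One simple-root ordering that puts it in standard form is (alpha_2, alpha_3, alpha_1). So the algebra is type C_3, i.e. sp(6).

C_3 (sp(6))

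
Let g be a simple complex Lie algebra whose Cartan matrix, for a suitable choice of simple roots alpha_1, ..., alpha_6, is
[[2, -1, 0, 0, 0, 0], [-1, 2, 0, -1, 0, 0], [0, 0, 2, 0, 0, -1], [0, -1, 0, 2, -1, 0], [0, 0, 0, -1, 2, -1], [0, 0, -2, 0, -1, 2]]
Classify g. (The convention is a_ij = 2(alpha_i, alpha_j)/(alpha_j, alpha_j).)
The matrix has rank 6 with 2's on the diagonal. Reading the off-diagonal entries as Dynkin edges (a single edge where a_ij = a_ji = -1; a double or triple edge where a_ij * a_ji = 2 or 3), the diagram is a chain of 6 nodes with a double edge at one end; the terminal node there is the unique short simple root (B_6). One simple-root ordering that puts it in standard form is (alpha_1, alpha_2, alpha_4, alpha_5, alpha_6, alpha_3). So the algebra is type B_6, i.e. so(13).

B_6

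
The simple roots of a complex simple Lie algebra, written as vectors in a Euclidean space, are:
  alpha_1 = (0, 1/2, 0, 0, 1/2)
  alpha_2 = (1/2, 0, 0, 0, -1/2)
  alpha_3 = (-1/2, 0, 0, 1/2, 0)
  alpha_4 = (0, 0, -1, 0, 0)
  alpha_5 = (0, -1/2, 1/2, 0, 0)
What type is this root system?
C_5 (sp(10))

Compute the Cartan integers a_ij = 2(alpha_i, alpha_j)/(alpha_j, alpha_j); the resulting 5x5 Cartan matrix is
[[2, -1, 0, 0, -1], [-1, 2, -1, 0, 0], [0, -1, 2, 0, 0], [0, 0, 0, 2, -2], [-1, 0, 0, -1, 2]].
The roots have two lengths (squared-length ratio 2:1); the short ones are alpha_{1,2,3,5}. The associated Dynkin diagram is a chain of 5 nodes with a double edge at one end; the terminal node there is the unique long simple root (C_5), so the type is C_5 (the algebra sp(10)).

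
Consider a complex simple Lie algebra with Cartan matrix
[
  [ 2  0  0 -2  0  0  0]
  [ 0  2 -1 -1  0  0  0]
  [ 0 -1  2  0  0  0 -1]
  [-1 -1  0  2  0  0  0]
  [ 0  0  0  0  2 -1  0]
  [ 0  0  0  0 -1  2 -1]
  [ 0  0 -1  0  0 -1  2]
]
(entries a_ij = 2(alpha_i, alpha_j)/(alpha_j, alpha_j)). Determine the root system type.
C7

The matrix has rank 7 with 2's on the diagonal. Reading the off-diagonal entries as Dynkin edges (a single edge where a_ij = a_ji = -1; a double or triple edge where a_ij * a_ji = 2 or 3), the diagram is a chain of 7 nodes with a double edge at one end; the terminal node there is the unique long simple root (C_7). One simple-root ordering that puts it in standard form is (alpha_5, alpha_6, alpha_7, alpha_3, alpha_2, alpha_4, alpha_1). So the algebra is type C_7, i.e. sp(14).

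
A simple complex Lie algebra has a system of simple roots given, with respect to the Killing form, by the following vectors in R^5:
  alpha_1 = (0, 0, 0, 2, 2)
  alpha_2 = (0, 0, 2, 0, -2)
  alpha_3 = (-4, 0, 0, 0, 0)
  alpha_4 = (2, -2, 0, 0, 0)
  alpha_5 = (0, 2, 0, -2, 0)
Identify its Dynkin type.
Compute the Cartan integers a_ij = 2(alpha_i, alpha_j)/(alpha_j, alpha_j); the resulting 5x5 Cartan matrix is
[[2, -1, 0, 0, -1], [-1, 2, 0, 0, 0], [0, 0, 2, -2, 0], [0, 0, -1, 2, -1], [-1, 0, 0, -1, 2]].
The roots have two lengths (squared-length ratio 2:1); the short ones are alpha_{1,2,4,5}. The associated Dynkin diagram is a chain of 5 nodes with a double edge at one end; the terminal node there is the unique long simple root (C_5), so the type is C_5 (the algebra sp(10)).

C_5 (sp(10))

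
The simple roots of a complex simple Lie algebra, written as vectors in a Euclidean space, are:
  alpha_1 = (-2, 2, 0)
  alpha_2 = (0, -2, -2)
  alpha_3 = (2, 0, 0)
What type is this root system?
B_3 (so(7))

Compute the Cartan integers a_ij = 2(alpha_i, alpha_j)/(alpha_j, alpha_j); the resulting 3x3 Cartan matrix is
[[2, -1, -2], [-1, 2, 0], [-1, 0, 2]].
The roots have two lengths (squared-length ratio 2:1); the short ones are alpha_{3}. The associated Dynkin diagram is a chain of 3 nodes with a double edge at one end; the terminal node there is the unique short simple root (B_3), so the type is B_3 (the algebra so(7)).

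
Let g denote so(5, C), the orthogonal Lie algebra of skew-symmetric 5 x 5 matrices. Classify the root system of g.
B_2

This is so(5) with 5 odd, which has dimension 5(5-1)/2 = 10 and rank (5-1)/2 = 2. In the classification of classical Lie algebras, the orthogonal algebra so(2n+1) in an odd number of variables has type B_n; here n = 2, so the Dynkin diagram is a chain of 2 nodes with a double edge at one end; the terminal node there is the unique short simple root (B_2). Hence the type is B_2.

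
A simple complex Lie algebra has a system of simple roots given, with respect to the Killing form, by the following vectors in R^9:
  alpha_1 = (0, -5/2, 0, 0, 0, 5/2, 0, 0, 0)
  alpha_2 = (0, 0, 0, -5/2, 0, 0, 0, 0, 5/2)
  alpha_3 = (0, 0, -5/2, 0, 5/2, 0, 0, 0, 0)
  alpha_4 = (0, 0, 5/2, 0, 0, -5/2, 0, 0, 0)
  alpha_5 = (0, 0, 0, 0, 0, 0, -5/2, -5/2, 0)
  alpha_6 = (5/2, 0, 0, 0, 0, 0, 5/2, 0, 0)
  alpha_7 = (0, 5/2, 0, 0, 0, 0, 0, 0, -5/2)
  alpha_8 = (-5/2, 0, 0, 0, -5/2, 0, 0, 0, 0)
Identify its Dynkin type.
A_8

Compute the Cartan integers a_ij = 2(alpha_i, alpha_j)/(alpha_j, alpha_j); the resulting 8x8 Cartan matrix is
[[2, 0, 0, -1, 0, 0, -1, 0], [0, 2, 0, 0, 0, 0, -1, 0], [0, 0, 2, -1, 0, 0, 0, -1], [-1, 0, -1, 2, 0, 0, 0, 0], [0, 0, 0, 0, 2, -1, 0, 0], [0, 0, 0, 0, -1, 2, 0, -1], [-1, -1, 0, 0, 0, 0, 2, 0], [0, 0, -1, 0, 0, -1, 0, 2]].
All simple roots have the same length, so the diagram is simply laced. The associated Dynkin diagram is a chain of 8 nodes with single edges (A_8), so the type is A_8 (the algebra sl(9)).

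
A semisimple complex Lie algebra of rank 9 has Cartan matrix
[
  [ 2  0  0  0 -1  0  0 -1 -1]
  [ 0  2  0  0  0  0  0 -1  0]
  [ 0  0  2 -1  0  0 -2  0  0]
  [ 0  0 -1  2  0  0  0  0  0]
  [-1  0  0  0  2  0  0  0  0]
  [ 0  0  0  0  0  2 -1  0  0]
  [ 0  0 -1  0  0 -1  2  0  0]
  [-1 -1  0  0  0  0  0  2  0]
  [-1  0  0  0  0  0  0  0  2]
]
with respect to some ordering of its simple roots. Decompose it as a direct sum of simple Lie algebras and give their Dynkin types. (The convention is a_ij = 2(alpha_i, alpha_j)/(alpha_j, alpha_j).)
D_5 ⊕ F_4

The diagram associated to this matrix has two connected components: the simple roots {alpha_1, alpha_2, alpha_5, alpha_8, alpha_9} form a chain of 3 nodes with a fork of two nodes at one end (D_5), and {alpha_3, alpha_4, alpha_6, alpha_7} form a chain of 4 nodes with a double edge between the middle two (F_4). A semisimple Lie algebra decomposes uniquely as the direct sum of simple ideals, one per connected component of its Dynkin diagram, so g ≅ D_5 ⊕ F_4 (dimension 45 + 52 = 97).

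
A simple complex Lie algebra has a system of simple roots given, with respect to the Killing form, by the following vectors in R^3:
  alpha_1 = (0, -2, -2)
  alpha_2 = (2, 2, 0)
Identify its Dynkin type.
Compute the Cartan integers a_ij = 2(alpha_i, alpha_j)/(alpha_j, alpha_j); the resulting 2x2 Cartan matrix is
[[2, -1], [-1, 2]].
All simple roots have the same length, so the diagram is simply laced. The associated Dynkin diagram is a chain of 2 nodes with single edges (A_2), so the type is A_2 (the algebra sl(3)).

type A_2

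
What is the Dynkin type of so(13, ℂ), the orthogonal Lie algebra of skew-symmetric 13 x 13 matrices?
This is so(13) with 13 odd, which has dimension 13(13-1)/2 = 78 and rank (13-1)/2 = 6. In the classification of classical Lie algebras, the orthogonal algebra so(2n+1) in an odd number of variables has type B_n; here n = 6, so the Dynkin diagram is a chain of 6 nodes with a double edge at one end; the terminal node there is the unique short simple root (B_6). Hence the type is B_6.

type B_6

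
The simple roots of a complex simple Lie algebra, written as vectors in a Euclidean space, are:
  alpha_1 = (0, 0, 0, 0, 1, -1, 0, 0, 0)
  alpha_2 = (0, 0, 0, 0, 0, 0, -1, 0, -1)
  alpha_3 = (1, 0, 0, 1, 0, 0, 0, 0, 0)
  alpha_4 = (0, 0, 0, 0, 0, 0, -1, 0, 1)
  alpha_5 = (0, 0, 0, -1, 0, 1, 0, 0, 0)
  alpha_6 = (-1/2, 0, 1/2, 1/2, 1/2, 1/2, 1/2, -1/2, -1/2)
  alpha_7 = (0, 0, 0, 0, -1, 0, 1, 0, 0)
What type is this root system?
type E_7

Compute the Cartan integers a_ij = 2(alpha_i, alpha_j)/(alpha_j, alpha_j); the resulting 7x7 Cartan matrix is
[[2, 0, 0, 0, -1, 0, -1], [0, 2, 0, 0, 0, 0, -1], [0, 0, 2, 0, -1, 0, 0], [0, 0, 0, 2, 0, -1, -1], [-1, 0, -1, 0, 2, 0, 0], [0, 0, 0, -1, 0, 2, 0], [-1, -1, 0, -1, 0, 0, 2]].
All simple roots have the same length, so the diagram is simply laced. The associated Dynkin diagram is a chain of 6 nodes with one extra node attached to the third node from one end (E_7), so the type is E_7.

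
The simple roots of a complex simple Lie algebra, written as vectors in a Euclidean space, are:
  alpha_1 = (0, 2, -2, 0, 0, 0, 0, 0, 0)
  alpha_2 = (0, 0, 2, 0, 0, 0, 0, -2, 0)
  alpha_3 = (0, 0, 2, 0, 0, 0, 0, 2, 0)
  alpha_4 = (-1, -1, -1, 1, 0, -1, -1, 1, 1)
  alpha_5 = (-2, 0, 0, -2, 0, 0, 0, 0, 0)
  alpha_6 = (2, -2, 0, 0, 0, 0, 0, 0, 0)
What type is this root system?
E6

Compute the Cartan integers a_ij = 2(alpha_i, alpha_j)/(alpha_j, alpha_j); the resulting 6x6 Cartan matrix is
[[2, -1, -1, 0, 0, -1], [-1, 2, 0, -1, 0, 0], [-1, 0, 2, 0, 0, 0], [0, -1, 0, 2, 0, 0], [0, 0, 0, 0, 2, -1], [-1, 0, 0, 0, -1, 2]].
All simple roots have the same length, so the diagram is simply laced. The associated Dynkin diagram is a chain of 5 nodes with one extra node attached to the third node from one end (E_6), so the type is E_6.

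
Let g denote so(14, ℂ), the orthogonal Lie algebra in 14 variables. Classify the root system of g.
This is so(14) with 14 even, which has dimension 14(14-1)/2 = 91 and rank 14/2 = 7. In the classification of classical Lie algebras, the orthogonal algebra so(2n) in an even number of variables has type D_n; here n = 7, so the Dynkin diagram is a chain of 5 nodes with a fork of two nodes at one end (D_7). Hence the type is D_7.

type D_7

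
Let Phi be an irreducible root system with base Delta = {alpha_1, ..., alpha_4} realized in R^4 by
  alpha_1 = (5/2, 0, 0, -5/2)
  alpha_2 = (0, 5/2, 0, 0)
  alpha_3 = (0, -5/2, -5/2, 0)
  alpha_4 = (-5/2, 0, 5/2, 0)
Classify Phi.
B_4 (so(9))

Compute the Cartan integers a_ij = 2(alpha_i, alpha_j)/(alpha_j, alpha_j); the resulting 4x4 Cartan matrix is
[[2, 0, 0, -1], [0, 2, -1, 0], [0, -2, 2, -1], [-1, 0, -1, 2]].
The roots have two lengths (squared-length ratio 2:1); the short ones are alpha_{2}. The associated Dynkin diagram is a chain of 4 nodes with a double edge at one end; the terminal node there is the unique short simple root (B_4), so the type is B_4 (the algebra so(9)).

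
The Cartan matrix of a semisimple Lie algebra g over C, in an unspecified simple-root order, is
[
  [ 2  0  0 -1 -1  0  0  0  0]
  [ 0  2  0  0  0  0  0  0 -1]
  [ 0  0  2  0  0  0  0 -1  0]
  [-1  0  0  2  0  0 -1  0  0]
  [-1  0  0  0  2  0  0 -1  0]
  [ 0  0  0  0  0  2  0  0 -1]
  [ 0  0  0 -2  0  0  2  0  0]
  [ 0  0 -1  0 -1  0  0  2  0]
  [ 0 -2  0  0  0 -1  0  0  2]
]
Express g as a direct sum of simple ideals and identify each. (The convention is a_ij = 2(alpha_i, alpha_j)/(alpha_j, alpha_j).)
B3 ⊕ C6

The diagram associated to this matrix has two connected components: the simple roots {alpha_2, alpha_6, alpha_9} form a chain of 3 nodes with a double edge at one end; the terminal node there is the unique short simple root (B_3), and {alpha_1, alpha_3, alpha_4, alpha_5, alpha_7, alpha_8} form a chain of 6 nodes with a double edge at one end; the terminal node there is the unique long simple root (C_6). A semisimple Lie algebra decomposes uniquely as the direct sum of simple ideals, one per connected component of its Dynkin diagram, so g ≅ B_3 ⊕ C_6 (dimension 21 + 78 = 99).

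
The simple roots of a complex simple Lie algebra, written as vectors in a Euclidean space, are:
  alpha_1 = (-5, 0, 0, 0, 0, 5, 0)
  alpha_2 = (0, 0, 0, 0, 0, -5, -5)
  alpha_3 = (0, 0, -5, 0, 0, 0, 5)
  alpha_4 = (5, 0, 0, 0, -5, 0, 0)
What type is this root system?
Compute the Cartan integers a_ij = 2(alpha_i, alpha_j)/(alpha_j, alpha_j); the resulting 4x4 Cartan matrix is
[[2, -1, 0, -1], [-1, 2, -1, 0], [0, -1, 2, 0], [-1, 0, 0, 2]].
All simple roots have the same length, so the diagram is simply laced. The associated Dynkin diagram is a chain of 4 nodes with single edges (A_4), so the type is A_4 (the algebra sl(5)).

A_4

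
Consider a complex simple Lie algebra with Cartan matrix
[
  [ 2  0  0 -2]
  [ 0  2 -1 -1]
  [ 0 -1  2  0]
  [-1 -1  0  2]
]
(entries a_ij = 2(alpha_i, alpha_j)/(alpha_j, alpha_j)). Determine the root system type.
The matrix has rank 4 with 2's on the diagonal. Reading the off-diagonal entries as Dynkin edges (a single edge where a_ij = a_ji = -1; a double or triple edge where a_ij * a_ji = 2 or 3), the diagram is a chain of 4 nodes with a double edge at one end; the terminal node there is the unique long simple root (C_4). One simple-root ordering that puts it in standard form is (alpha_3, alpha_2, alpha_4, alpha_1). So the algebra is type C_4, i.e. sp(8).

C_4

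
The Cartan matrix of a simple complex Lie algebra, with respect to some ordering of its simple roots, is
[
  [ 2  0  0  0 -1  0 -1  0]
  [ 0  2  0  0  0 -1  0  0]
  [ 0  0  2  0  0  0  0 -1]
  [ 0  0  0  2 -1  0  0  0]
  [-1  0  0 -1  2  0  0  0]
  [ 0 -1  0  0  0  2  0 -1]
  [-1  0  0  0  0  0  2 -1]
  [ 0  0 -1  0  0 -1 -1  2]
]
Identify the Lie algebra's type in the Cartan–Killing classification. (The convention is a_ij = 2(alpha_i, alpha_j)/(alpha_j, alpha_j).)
The matrix has rank 8 with 2's on the diagonal. Reading the off-diagonal entries as Dynkin edges (a single edge where a_ij = a_ji = -1; a double or triple edge where a_ij * a_ji = 2 or 3), the diagram is a chain of 7 nodes with one extra node attached to the third node from one end (E_8). One simple-root ordering that puts it in standard form is (alpha_2, alpha_3, alpha_6, alpha_8, alpha_7, alpha_1, alpha_5, alpha_4). So the algebra is type E_8.

E_8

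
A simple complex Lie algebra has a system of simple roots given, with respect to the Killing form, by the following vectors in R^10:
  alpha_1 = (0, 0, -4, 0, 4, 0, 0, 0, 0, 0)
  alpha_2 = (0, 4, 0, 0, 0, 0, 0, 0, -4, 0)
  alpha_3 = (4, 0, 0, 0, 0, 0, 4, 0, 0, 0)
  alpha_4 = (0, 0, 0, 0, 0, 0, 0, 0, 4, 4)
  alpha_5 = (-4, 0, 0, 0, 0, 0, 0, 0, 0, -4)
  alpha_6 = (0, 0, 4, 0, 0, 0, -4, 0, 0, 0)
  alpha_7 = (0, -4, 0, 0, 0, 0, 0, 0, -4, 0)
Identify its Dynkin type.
Compute the Cartan integers a_ij = 2(alpha_i, alpha_j)/(alpha_j, alpha_j); the resulting 7x7 Cartan matrix is
[[2, 0, 0, 0, 0, -1, 0], [0, 2, 0, -1, 0, 0, 0], [0, 0, 2, 0, -1, -1, 0], [0, -1, 0, 2, -1, 0, -1], [0, 0, -1, -1, 2, 0, 0], [-1, 0, -1, 0, 0, 2, 0], [0, 0, 0, -1, 0, 0, 2]].
All simple roots have the same length, so the diagram is simply laced. The associated Dynkin diagram is a chain of 5 nodes with a fork of two nodes at one end (D_7), so the type is D_7 (the algebra so(14)).

D7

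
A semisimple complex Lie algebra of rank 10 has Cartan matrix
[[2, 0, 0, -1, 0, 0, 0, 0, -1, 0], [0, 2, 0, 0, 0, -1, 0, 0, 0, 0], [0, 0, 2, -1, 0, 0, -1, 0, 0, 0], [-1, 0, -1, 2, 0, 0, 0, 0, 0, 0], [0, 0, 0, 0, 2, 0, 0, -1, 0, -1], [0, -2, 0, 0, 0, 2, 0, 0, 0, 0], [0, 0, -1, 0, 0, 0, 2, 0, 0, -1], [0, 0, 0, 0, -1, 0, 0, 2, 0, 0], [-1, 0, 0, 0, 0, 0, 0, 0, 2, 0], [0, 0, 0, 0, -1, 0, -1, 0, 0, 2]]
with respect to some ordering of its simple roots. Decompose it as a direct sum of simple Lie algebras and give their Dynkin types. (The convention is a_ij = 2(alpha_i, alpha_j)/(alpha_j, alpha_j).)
The diagram associated to this matrix has two connected components: the simple roots {alpha_1, alpha_3, alpha_4, alpha_5, alpha_7, alpha_8, alpha_9, alpha_10} form a chain of 8 nodes with single edges (A_8), and {alpha_2, alpha_6} form a chain of 2 nodes with a double edge at one end; the terminal node there is the unique short simple root (B_2). A semisimple Lie algebra decomposes uniquely as the direct sum of simple ideals, one per connected component of its Dynkin diagram, so g ≅ A_8 ⊕ B_2 (dimension 80 + 10 = 90).

type A_8 ⊕ type B_2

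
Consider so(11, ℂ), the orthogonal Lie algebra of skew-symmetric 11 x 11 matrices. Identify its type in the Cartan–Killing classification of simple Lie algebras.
This is so(11) with 11 odd, which has dimension 11(11-1)/2 = 55 and rank (11-1)/2 = 5. In the classification of classical Lie algebras, the orthogonal algebra so(2n+1) in an odd number of variables has type B_n; here n = 5, so the Dynkin diagram is a chain of 5 nodes with a double edge at one end; the terminal node there is the unique short simple root (B_5). Hence the type is B_5.

type B_5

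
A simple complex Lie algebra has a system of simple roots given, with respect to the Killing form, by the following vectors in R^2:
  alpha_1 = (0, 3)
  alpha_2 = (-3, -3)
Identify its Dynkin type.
B_2

Compute the Cartan integers a_ij = 2(alpha_i, alpha_j)/(alpha_j, alpha_j); the resulting 2x2 Cartan matrix is
[[2, -1], [-2, 2]].
The roots have two lengths (squared-length ratio 2:1); the short ones are alpha_{1}. The associated Dynkin diagram is a chain of 2 nodes with a double edge at one end; the terminal node there is the unique short simple root (B_2), so the type is B_2 (the algebra so(5)).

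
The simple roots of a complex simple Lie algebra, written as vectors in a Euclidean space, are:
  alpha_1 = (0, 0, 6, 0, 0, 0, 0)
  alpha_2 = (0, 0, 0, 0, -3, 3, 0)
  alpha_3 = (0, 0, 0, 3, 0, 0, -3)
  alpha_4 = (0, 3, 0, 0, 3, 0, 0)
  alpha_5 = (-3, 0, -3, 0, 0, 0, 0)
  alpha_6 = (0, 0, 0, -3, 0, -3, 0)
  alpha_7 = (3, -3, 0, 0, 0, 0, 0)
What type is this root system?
Compute the Cartan integers a_ij = 2(alpha_i, alpha_j)/(alpha_j, alpha_j); the resulting 7x7 Cartan matrix is
[[2, 0, 0, 0, -2, 0, 0], [0, 2, 0, -1, 0, -1, 0], [0, 0, 2, 0, 0, -1, 0], [0, -1, 0, 2, 0, 0, -1], [-1, 0, 0, 0, 2, 0, -1], [0, -1, -1, 0, 0, 2, 0], [0, 0, 0, -1, -1, 0, 2]].
The roots have two lengths (squared-length ratio 2:1); the short ones are alpha_{2,3,4,5,6,7}. The associated Dynkin diagram is a chain of 7 nodes with a double edge at one end; the terminal node there is the unique long simple root (C_7), so the type is C_7 (the algebra sp(14)).

C7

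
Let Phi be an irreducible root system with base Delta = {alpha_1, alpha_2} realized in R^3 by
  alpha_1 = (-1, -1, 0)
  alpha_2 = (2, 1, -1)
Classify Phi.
G_2

Compute the Cartan integers a_ij = 2(alpha_i, alpha_j)/(alpha_j, alpha_j); the resulting 2x2 Cartan matrix is
[[2, -1], [-3, 2]].
The roots have two lengths (squared-length ratio 3:1); the short ones are alpha_{1}. The associated Dynkin diagram is two nodes joined by a triple edge (G_2), so the type is G_2.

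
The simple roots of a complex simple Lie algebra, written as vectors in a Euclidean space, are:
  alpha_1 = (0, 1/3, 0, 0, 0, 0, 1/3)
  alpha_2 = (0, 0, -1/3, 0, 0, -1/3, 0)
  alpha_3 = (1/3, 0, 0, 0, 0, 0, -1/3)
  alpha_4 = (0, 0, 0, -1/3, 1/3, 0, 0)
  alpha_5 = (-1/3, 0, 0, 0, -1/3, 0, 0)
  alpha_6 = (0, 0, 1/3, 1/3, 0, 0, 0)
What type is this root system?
type A_6

Compute the Cartan integers a_ij = 2(alpha_i, alpha_j)/(alpha_j, alpha_j); the resulting 6x6 Cartan matrix is
[[2, 0, -1, 0, 0, 0], [0, 2, 0, 0, 0, -1], [-1, 0, 2, 0, -1, 0], [0, 0, 0, 2, -1, -1], [0, 0, -1, -1, 2, 0], [0, -1, 0, -1, 0, 2]].
All simple roots have the same length, so the diagram is simply laced. The associated Dynkin diagram is a chain of 6 nodes with single edges (A_6), so the type is A_6 (the algebra sl(7)).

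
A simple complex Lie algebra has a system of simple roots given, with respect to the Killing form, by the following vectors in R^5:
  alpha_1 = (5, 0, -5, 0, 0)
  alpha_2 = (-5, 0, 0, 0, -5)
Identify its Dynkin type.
A_2

Compute the Cartan integers a_ij = 2(alpha_i, alpha_j)/(alpha_j, alpha_j); the resulting 2x2 Cartan matrix is
[[2, -1], [-1, 2]].
All simple roots have the same length, so the diagram is simply laced. The associated Dynkin diagram is a chain of 2 nodes with single edges (A_2), so the type is A_2 (the algebra sl(3)).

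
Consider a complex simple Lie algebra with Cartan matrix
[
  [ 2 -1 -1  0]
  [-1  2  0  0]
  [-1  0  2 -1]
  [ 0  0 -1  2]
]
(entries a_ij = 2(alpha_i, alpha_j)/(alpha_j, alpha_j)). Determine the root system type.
A_4 (sl(5))

The matrix has rank 4 with 2's on the diagonal. Reading the off-diagonal entries as Dynkin edges (a single edge where a_ij = a_ji = -1; a double or triple edge where a_ij * a_ji = 2 or 3), the diagram is a chain of 4 nodes with single edges (A_4). One simple-root ordering that puts it in standard form is (alpha_2, alpha_1, alpha_3, alpha_4). So the algebra is type A_4, i.e. sl(5).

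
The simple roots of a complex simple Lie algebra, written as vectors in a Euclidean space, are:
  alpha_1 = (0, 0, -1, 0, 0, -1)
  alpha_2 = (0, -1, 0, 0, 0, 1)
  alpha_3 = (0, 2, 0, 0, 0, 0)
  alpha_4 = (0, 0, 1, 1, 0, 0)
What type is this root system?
type C_4

Compute the Cartan integers a_ij = 2(alpha_i, alpha_j)/(alpha_j, alpha_j); the resulting 4x4 Cartan matrix is
[[2, -1, 0, -1], [-1, 2, -1, 0], [0, -2, 2, 0], [-1, 0, 0, 2]].
The roots have two lengths (squared-length ratio 2:1); the short ones are alpha_{1,2,4}. The associated Dynkin diagram is a chain of 4 nodes with a double edge at one end; the terminal node there is the unique long simple root (C_4), so the type is C_4 (the algebra sp(8)).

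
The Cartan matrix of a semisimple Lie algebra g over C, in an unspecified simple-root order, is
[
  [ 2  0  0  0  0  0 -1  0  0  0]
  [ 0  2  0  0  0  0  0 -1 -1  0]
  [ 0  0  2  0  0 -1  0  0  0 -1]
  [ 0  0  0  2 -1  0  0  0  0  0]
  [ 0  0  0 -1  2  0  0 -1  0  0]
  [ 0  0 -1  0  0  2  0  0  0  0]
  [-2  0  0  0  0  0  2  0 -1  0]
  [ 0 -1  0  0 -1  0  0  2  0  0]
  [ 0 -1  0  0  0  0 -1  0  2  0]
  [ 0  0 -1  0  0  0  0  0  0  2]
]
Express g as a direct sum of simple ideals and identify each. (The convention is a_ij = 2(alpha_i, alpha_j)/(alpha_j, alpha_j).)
The diagram associated to this matrix has two connected components: the simple roots {alpha_3, alpha_6, alpha_10} form a chain of 3 nodes with single edges (A_3), and {alpha_1, alpha_2, alpha_4, alpha_5, alpha_7, alpha_8, alpha_9} form a chain of 7 nodes with a double edge at one end; the terminal node there is the unique short simple root (B_7). A semisimple Lie algebra decomposes uniquely as the direct sum of simple ideals, one per connected component of its Dynkin diagram, so g ≅ A_3 ⊕ B_7 (dimension 15 + 105 = 120).

A_3 (sl(4)) + B_7 (so(15))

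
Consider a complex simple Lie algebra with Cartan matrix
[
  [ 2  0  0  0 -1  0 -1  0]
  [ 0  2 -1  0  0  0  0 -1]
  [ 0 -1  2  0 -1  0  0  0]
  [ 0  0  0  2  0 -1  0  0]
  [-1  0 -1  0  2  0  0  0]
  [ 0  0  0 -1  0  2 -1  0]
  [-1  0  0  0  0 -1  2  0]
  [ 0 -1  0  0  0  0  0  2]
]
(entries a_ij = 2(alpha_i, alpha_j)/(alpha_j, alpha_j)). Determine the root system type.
The matrix has rank 8 with 2's on the diagonal. Reading the off-diagonal entries as Dynkin edges (a single edge where a_ij = a_ji = -1; a double or triple edge where a_ij * a_ji = 2 or 3), the diagram is a chain of 8 nodes with single edges (A_8). One simple-root ordering that puts it in standard form is (alpha_4, alpha_6, alpha_7, alpha_1, alpha_5, alpha_3, alpha_2, alpha_8). So the algebra is type A_8, i.e. sl(9).

A8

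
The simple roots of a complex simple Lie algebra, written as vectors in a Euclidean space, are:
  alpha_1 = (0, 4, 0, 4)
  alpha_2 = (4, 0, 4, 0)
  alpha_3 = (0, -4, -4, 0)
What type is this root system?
Compute the Cartan integers a_ij = 2(alpha_i, alpha_j)/(alpha_j, alpha_j); the resulting 3x3 Cartan matrix is
[[2, 0, -1], [0, 2, -1], [-1, -1, 2]].
All simple roots have the same length, so the diagram is simply laced. The associated Dynkin diagram is a chain of 3 nodes with single edges (A_3), so the type is A_3 (the algebra sl(4)).

A_3 (sl(4))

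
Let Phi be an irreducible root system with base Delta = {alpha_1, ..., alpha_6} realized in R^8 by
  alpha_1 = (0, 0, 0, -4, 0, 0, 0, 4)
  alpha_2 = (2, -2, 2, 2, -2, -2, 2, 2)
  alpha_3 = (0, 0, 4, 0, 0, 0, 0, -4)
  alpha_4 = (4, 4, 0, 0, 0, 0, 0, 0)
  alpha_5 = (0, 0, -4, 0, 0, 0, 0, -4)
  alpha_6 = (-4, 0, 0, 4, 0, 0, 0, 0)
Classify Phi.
Compute the Cartan integers a_ij = 2(alpha_i, alpha_j)/(alpha_j, alpha_j); the resulting 6x6 Cartan matrix is
[[2, 0, -1, 0, -1, -1], [0, 2, 0, 0, -1, 0], [-1, 0, 2, 0, 0, 0], [0, 0, 0, 2, 0, -1], [-1, -1, 0, 0, 2, 0], [-1, 0, 0, -1, 0, 2]].
All simple roots have the same length, so the diagram is simply laced. The associated Dynkin diagram is a chain of 5 nodes with one extra node attached to the third node from one end (E_6), so the type is E_6.

E_6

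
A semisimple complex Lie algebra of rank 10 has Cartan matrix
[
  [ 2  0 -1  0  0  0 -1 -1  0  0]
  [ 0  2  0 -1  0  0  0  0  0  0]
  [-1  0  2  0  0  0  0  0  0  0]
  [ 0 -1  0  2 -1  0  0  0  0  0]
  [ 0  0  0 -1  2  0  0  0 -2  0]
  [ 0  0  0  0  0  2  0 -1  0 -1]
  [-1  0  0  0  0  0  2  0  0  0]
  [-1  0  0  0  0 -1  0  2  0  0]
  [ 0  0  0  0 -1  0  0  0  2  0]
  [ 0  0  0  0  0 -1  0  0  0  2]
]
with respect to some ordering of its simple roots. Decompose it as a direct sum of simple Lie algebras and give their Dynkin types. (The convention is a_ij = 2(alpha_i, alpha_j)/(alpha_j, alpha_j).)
type B_4 + type D_6

The diagram associated to this matrix has two connected components: the simple roots {alpha_2, alpha_4, alpha_5, alpha_9} form a chain of 4 nodes with a double edge at one end; the terminal node there is the unique short simple root (B_4), and {alpha_1, alpha_3, alpha_6, alpha_7, alpha_8, alpha_10} form a chain of 4 nodes with a fork of two nodes at one end (D_6). A semisimple Lie algebra decomposes uniquely as the direct sum of simple ideals, one per connected component of its Dynkin diagram, so g ≅ B_4 ⊕ D_6 (dimension 36 + 66 = 102).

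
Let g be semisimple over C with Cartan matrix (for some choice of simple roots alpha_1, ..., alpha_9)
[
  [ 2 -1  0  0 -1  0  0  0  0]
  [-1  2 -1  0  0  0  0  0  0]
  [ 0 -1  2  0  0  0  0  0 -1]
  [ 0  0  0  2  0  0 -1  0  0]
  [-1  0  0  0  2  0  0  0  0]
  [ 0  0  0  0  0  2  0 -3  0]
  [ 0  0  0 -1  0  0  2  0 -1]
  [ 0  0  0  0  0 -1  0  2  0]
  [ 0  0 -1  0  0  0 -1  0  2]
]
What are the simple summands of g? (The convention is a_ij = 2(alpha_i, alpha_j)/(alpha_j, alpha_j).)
A_7 + G_2

The diagram associated to this matrix has two connected components: the simple roots {alpha_1, alpha_2, alpha_3, alpha_4, alpha_5, alpha_7, alpha_9} form a chain of 7 nodes with single edges (A_7), and {alpha_6, alpha_8} form two nodes joined by a triple edge (G_2). A semisimple Lie algebra decomposes uniquely as the direct sum of simple ideals, one per connected component of its Dynkin diagram, so g ≅ A_7 ⊕ G_2 (dimension 63 + 14 = 77).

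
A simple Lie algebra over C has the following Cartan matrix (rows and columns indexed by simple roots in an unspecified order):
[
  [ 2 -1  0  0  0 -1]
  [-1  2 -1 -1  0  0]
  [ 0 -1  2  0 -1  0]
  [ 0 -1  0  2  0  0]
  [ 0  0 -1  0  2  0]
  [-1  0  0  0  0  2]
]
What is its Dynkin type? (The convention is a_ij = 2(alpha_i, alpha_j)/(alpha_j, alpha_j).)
type E_6

The matrix has rank 6 with 2's on the diagonal. Reading the off-diagonal entries as Dynkin edges (a single edge where a_ij = a_ji = -1; a double or triple edge where a_ij * a_ji = 2 or 3), the diagram is a chain of 5 nodes with one extra node attached to the third node from one end (E_6). One simple-root ordering that puts it in standard form is (alpha_6, alpha_4, alpha_1, alpha_2, alpha_3, alpha_5). So the algebra is type E_6.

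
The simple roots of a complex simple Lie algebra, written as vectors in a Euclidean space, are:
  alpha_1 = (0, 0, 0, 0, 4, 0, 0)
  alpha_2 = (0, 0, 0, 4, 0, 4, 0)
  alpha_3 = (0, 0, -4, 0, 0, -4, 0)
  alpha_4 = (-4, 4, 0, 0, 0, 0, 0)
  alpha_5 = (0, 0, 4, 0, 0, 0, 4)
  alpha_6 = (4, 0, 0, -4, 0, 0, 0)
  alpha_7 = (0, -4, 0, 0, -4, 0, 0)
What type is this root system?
Compute the Cartan integers a_ij = 2(alpha_i, alpha_j)/(alpha_j, alpha_j); the resulting 7x7 Cartan matrix is
[[2, 0, 0, 0, 0, 0, -1], [0, 2, -1, 0, 0, -1, 0], [0, -1, 2, 0, -1, 0, 0], [0, 0, 0, 2, 0, -1, -1], [0, 0, -1, 0, 2, 0, 0], [0, -1, 0, -1, 0, 2, 0], [-2, 0, 0, -1, 0, 0, 2]].
The roots have two lengths (squared-length ratio 2:1); the short ones are alpha_{1}. The associated Dynkin diagram is a chain of 7 nodes with a double edge at one end; the terminal node there is the unique short simple root (B_7), so the type is B_7 (the algebra so(15)).

B_7 (so(15))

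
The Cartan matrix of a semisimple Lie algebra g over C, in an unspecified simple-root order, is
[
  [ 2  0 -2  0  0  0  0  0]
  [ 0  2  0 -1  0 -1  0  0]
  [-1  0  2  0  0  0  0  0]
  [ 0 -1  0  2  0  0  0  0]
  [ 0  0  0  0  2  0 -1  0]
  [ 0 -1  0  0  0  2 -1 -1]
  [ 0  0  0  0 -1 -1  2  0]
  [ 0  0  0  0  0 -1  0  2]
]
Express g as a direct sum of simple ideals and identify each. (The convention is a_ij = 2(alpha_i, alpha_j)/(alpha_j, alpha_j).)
The diagram associated to this matrix has two connected components: the simple roots {alpha_1, alpha_3} form a chain of 2 nodes with a double edge at one end; the terminal node there is the unique short simple root (B_2), and {alpha_2, alpha_4, alpha_5, alpha_6, alpha_7, alpha_8} form a chain of 5 nodes with one extra node attached to the third node from one end (E_6). A semisimple Lie algebra decomposes uniquely as the direct sum of simple ideals, one per connected component of its Dynkin diagram, so g ≅ B_2 ⊕ E_6 (dimension 10 + 78 = 88).

B_2 ⊕ E_6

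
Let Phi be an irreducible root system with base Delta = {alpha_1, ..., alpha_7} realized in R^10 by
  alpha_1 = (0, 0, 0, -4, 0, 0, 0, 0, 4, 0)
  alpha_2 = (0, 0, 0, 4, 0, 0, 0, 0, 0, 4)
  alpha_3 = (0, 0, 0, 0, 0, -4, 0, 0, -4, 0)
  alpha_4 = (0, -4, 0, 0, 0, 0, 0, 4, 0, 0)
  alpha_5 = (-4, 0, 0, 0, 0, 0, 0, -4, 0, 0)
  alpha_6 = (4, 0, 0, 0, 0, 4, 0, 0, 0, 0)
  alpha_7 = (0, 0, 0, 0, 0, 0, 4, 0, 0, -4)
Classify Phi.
A_7 (sl(8))

Compute the Cartan integers a_ij = 2(alpha_i, alpha_j)/(alpha_j, alpha_j); the resulting 7x7 Cartan matrix is
[[2, -1, -1, 0, 0, 0, 0], [-1, 2, 0, 0, 0, 0, -1], [-1, 0, 2, 0, 0, -1, 0], [0, 0, 0, 2, -1, 0, 0], [0, 0, 0, -1, 2, -1, 0], [0, 0, -1, 0, -1, 2, 0], [0, -1, 0, 0, 0, 0, 2]].
All simple roots have the same length, so the diagram is simply laced. The associated Dynkin diagram is a chain of 7 nodes with single edges (A_7), so the type is A_7 (the algebra sl(8)).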